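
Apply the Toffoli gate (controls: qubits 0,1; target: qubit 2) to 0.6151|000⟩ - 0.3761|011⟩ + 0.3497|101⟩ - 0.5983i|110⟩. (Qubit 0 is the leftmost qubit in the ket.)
0.6151|000⟩ - 0.3761|011⟩ + 0.3497|101⟩ - 0.5983i|111⟩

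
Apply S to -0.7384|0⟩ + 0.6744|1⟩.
-0.7384|0⟩ + 0.6744i|1⟩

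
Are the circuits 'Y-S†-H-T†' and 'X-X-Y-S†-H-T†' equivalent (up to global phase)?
Yes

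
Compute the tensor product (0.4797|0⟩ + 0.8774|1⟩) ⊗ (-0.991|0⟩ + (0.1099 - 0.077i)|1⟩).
-0.4754|00⟩ + (0.05272 - 0.03694i)|01⟩ - 0.8695|10⟩ + (0.09643 - 0.06756i)|11⟩

amp(|b₁b₂…⟩) = product of the factor amplitudes for bits b₁, b₂, …; only kets whose every factor amplitude is nonzero survive.
|00⟩: (0.4797)(-0.991) = -0.4754
|01⟩: (0.4797)(0.1099 - 0.077i) = (0.05272 - 0.03694i)
|10⟩: (0.8774)(-0.991) = -0.8695
|11⟩: (0.8774)(0.1099 - 0.077i) = (0.09643 - 0.06756i)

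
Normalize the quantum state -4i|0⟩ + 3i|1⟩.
-0.8i|0⟩ + 0.6i|1⟩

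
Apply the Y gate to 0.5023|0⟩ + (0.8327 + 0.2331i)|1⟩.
(0.2331 - 0.8327i)|0⟩ + 0.5023i|1⟩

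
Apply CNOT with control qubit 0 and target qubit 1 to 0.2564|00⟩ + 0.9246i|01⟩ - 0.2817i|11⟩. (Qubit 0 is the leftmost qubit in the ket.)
0.2564|00⟩ + 0.9246i|01⟩ - 0.2817i|10⟩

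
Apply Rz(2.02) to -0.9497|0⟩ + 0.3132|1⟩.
(-0.5051 + 0.8042i)|0⟩ + (0.1666 + 0.2652i)|1⟩

Rz(2.02) = [[e^(−iθ/2), 0], [0, e^(iθ/2)]] with e^(±iθ/2) = cos(θ/2) ± i·sin(θ/2); θ = 2.02, cos(θ/2) ≈ 0.531861, sin(θ/2) ≈ 0.846832.
With a = amp(|0⟩) = -0.9497 and b = amp(|1⟩) = 0.3132:
new amp(|0⟩) = (0.531861 - 0.846832i)·a = (-0.5051 + 0.8042i)
new amp(|1⟩) = (0.531861 + 0.846832i)·b = (0.1666 + 0.2652i)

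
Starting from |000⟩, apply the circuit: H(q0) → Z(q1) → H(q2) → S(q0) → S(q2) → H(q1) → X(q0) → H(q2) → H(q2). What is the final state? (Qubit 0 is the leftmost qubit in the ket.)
(1/√8)i|000⟩ - 1/√8|001⟩ + (1/√8)i|010⟩ - 1/√8|011⟩ + 1/√8|100⟩ + (1/√8)i|101⟩ + 1/√8|110⟩ + (1/√8)i|111⟩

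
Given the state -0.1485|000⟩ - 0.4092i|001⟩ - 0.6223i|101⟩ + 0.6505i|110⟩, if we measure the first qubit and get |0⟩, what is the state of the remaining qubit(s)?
-0.3411|00⟩ - 0.94i|01⟩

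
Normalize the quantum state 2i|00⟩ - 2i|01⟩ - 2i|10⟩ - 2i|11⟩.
(1/2)i|00⟩ - (1/2)i|01⟩ - (1/2)i|10⟩ - (1/2)i|11⟩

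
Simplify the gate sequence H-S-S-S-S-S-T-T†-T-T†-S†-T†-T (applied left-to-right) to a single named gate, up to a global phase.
H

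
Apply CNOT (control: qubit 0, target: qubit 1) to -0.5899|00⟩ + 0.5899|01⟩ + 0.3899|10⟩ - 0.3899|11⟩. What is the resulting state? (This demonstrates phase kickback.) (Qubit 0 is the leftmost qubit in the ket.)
-0.5899|00⟩ + 0.5899|01⟩ - 0.3899|10⟩ + 0.3899|11⟩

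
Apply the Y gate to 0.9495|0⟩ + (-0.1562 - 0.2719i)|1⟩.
(-0.2719 + 0.1562i)|0⟩ + 0.9495i|1⟩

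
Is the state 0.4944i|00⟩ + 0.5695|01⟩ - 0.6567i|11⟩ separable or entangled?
Entangled

Writing the state as a|00⟩ + b|01⟩ + c|10⟩ + d|11⟩, it is a product state iff ad − bc = 0.
Here (a, b, c, d) = (0.4944i, 0.5695, 0, -0.6567i): ad − bc = (0.4944i)(-0.6567i) − (0.5695)(0) = 0.3247 ≠ 0, so the state is entangled.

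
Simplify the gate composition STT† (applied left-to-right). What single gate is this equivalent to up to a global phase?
S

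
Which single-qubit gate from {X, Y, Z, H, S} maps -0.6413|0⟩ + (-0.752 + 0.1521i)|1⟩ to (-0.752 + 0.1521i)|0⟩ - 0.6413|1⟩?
X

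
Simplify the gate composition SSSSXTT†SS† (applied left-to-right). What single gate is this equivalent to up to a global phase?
X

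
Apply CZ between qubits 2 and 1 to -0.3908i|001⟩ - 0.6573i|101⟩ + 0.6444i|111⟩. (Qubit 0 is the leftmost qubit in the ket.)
-0.3908i|001⟩ - 0.6573i|101⟩ - 0.6444i|111⟩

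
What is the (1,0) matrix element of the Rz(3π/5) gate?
0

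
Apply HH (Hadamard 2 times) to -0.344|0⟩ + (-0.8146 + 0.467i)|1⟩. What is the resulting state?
-0.344|0⟩ + (-0.8146 + 0.467i)|1⟩

H² = I, so an even number of Hadamards cancels: H^2 = I and the state is unchanged.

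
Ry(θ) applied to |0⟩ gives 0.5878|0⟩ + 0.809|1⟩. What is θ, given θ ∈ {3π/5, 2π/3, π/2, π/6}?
3π/5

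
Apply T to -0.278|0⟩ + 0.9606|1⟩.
-0.278|0⟩ + (0.6792 + 0.6792i)|1⟩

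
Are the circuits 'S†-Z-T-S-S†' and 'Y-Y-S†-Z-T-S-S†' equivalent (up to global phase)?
Yes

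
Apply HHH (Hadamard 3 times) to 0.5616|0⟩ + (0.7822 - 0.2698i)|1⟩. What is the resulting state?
(0.9502 - 0.1908i)|0⟩ + (-0.156 + 0.1908i)|1⟩

H² = I, so H^3 = H: a single Hadamard. With (a, b) = (0.5616, (0.7822 - 0.2698i)), H gives ((a + b)/√2, (a − b)/√2) = ((0.9502 - 0.1908i), (-0.156 + 0.1908i)).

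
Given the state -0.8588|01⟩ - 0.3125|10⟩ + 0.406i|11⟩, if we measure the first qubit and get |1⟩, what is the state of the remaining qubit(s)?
-0.6099|0⟩ + 0.7924i|1⟩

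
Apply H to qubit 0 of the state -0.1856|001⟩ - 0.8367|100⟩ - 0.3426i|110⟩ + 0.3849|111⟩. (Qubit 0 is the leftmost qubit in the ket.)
-0.5916|000⟩ - 0.1312|001⟩ - 0.2423i|010⟩ + 0.2722|011⟩ + 0.5916|100⟩ - 0.1312|101⟩ + 0.2423i|110⟩ - 0.2722|111⟩

H on qubit 0 mixes each pair of kets that differ only in qubit 0: amplitudes (a, b) of (|…0…⟩, |…1…⟩) become ((a + b)/√2, (a − b)/√2). Kets absent from the input have amplitude 0.
(|000⟩, |100⟩): (a, b) = (0, -0.8367) → (-0.5916, 0.5916)
(|001⟩, |101⟩): (a, b) = (-0.1856, 0) → (-0.1312, -0.1312)
(|010⟩, |110⟩): (a, b) = (0, -0.3426i) → (-0.2423i, 0.2423i)
(|011⟩, |111⟩): (a, b) = (0, 0.3849) → (0.2722, -0.2722)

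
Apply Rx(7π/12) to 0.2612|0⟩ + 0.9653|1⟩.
(0.159 - 0.7658i)|0⟩ + (0.5876 - 0.2072i)|1⟩

Rx(7π/12) = [[cos(θ/2), −i·sin(θ/2)], [−i·sin(θ/2), cos(θ/2)]]; θ = 7π/12, cos(θ/2) ≈ 0.608761, sin(θ/2) ≈ 0.793353.
With a = amp(|0⟩) = 0.2612 and b = amp(|1⟩) = 0.9653:
new amp(|0⟩) = (0.608761)·a + (-0.793353i)·b = (0.159 - 0.7658i)
new amp(|1⟩) = (-0.793353i)·a + (0.608761)·b = (0.5876 - 0.2072i)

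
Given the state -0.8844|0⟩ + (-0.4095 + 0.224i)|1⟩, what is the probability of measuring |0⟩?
0.7822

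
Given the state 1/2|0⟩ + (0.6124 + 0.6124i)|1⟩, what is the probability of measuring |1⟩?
0.7501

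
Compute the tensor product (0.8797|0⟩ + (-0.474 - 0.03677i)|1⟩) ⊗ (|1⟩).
0.8797|01⟩ + (-0.474 - 0.03677i)|11⟩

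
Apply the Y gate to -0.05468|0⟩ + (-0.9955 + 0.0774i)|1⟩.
(0.0774 + 0.9955i)|0⟩ - 0.05468i|1⟩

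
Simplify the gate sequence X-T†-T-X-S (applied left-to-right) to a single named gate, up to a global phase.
S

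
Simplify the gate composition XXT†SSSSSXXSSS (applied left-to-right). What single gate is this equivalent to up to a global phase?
T†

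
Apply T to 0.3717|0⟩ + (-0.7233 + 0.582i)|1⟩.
0.3717|0⟩ + (-0.923 - 0.09991i)|1⟩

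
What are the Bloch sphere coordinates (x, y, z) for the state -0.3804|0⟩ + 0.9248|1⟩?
(-0.7036, 0, -0.7106)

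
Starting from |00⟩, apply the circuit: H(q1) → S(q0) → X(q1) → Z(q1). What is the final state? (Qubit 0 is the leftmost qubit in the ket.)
1/√2|00⟩ - 1/√2|01⟩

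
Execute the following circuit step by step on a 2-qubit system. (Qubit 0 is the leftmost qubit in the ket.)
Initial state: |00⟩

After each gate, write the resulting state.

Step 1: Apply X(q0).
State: |10⟩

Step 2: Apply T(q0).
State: (1/√2 + (1/√2)i)|10⟩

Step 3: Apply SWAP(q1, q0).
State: (1/√2 + (1/√2)i)|01⟩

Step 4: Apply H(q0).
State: (1/2 + (1/2)i)|01⟩ + (1/2 + (1/2)i)|11⟩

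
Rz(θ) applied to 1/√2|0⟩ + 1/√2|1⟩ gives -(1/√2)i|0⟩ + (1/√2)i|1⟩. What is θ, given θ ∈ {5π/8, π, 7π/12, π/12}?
π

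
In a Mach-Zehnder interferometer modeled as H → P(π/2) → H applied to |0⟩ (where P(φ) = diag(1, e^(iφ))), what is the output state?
(1/2 + (1/2)i)|0⟩ + (1/2 - (1/2)i)|1⟩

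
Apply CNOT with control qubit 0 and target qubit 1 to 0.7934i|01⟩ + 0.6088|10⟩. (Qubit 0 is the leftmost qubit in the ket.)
0.7934i|01⟩ + 0.6088|11⟩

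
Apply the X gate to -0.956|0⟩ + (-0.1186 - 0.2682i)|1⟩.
(-0.1186 - 0.2682i)|0⟩ - 0.956|1⟩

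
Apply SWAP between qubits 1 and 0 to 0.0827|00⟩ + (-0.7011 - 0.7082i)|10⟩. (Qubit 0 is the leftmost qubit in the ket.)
0.0827|00⟩ + (-0.7011 - 0.7082i)|01⟩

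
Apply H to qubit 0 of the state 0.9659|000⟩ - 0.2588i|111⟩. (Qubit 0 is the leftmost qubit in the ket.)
0.683|000⟩ - 0.183i|011⟩ + 0.683|100⟩ + 0.183i|111⟩

H on qubit 0 mixes each pair of kets that differ only in qubit 0: amplitudes (a, b) of (|…0…⟩, |…1…⟩) become ((a + b)/√2, (a − b)/√2). Kets absent from the input have amplitude 0.
(|000⟩, |100⟩): (a, b) = (0.9659, 0) → (0.683, 0.683)
(|011⟩, |111⟩): (a, b) = (0, -0.2588i) → (-0.183i, 0.183i)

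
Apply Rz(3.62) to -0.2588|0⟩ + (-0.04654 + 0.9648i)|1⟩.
(0.06132 + 0.2514i)|0⟩ + (-0.9263 - 0.2738i)|1⟩

Rz(3.62) = [[e^(−iθ/2), 0], [0, e^(iθ/2)]] with e^(±iθ/2) = cos(θ/2) ± i·sin(θ/2); θ = 3.62, cos(θ/2) ≈ -0.236929, sin(θ/2) ≈ 0.971527.
With a = amp(|0⟩) = -0.2588 and b = amp(|1⟩) = (-0.04654 + 0.9648i):
new amp(|0⟩) = (-0.236929 - 0.971527i)·a = (0.06132 + 0.2514i)
new amp(|1⟩) = (-0.236929 + 0.971527i)·b = (-0.9263 - 0.2738i)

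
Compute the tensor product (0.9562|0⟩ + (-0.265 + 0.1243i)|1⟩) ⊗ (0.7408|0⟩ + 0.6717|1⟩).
0.7084|00⟩ + 0.6423|01⟩ + (-0.1963 + 0.09208i)|10⟩ + (-0.178 + 0.08349i)|11⟩

amp(|b₁b₂…⟩) = product of the factor amplitudes for bits b₁, b₂, …; only kets whose every factor amplitude is nonzero survive.
|00⟩: (0.9562)(0.7408) = 0.7084
|01⟩: (0.9562)(0.6717) = 0.6423
|10⟩: (-0.265 + 0.1243i)(0.7408) = (-0.1963 + 0.09208i)
|11⟩: (-0.265 + 0.1243i)(0.6717) = (-0.178 + 0.08349i)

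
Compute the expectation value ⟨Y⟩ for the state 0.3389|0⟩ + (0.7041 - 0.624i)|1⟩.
-0.4229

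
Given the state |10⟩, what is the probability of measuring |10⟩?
1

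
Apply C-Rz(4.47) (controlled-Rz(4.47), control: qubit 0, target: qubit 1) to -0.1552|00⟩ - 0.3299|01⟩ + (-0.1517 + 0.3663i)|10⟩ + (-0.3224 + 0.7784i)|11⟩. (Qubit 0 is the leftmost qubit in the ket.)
-0.1552|00⟩ - 0.3299|01⟩ + (0.3819 - 0.1063i)|10⟩ + (-0.4142 - 0.7337i)|11⟩

C-Rz(4.47) leaves the control-|0⟩ kets |00⟩, |01⟩ unchanged and applies Rz(4.47) to qubit 1 on the control-|1⟩ pair (|10⟩, |11⟩).
Rz(4.47) = [[e^(−iθ/2), 0], [0, e^(iθ/2)]] with e^(±iθ/2) = cos(θ/2) ± i·sin(θ/2); θ = 4.47, cos(θ/2) ≈ -0.616432, sin(θ/2) ≈ 0.787408.
With a = amp(|10⟩) = (-0.1517 + 0.3663i) and b = amp(|11⟩) = (-0.3224 + 0.7784i):
new amp(|10⟩) = (-0.616432 - 0.787408i)·a = (0.3819 - 0.1063i)
new amp(|11⟩) = (-0.616432 + 0.787408i)·b = (-0.4142 - 0.7337i)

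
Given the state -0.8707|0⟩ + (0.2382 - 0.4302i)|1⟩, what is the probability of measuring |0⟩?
0.7581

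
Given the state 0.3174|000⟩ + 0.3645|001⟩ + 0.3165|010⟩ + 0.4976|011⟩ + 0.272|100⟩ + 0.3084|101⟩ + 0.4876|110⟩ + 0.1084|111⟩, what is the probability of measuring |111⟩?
0.01175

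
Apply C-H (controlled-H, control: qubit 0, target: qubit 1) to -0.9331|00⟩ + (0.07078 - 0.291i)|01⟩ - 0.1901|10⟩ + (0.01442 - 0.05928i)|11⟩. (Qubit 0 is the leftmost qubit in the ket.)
-0.9331|00⟩ + (0.07078 - 0.291i)|01⟩ + (-0.1242 - 0.04192i)|10⟩ + (-0.1446 + 0.04192i)|11⟩

C-H leaves the control-|0⟩ kets |00⟩, |01⟩ unchanged and applies H to qubit 1 on the control-|1⟩ pair (|10⟩, |11⟩).
H = [[1/√2, 1/√2], [1/√2, -1/√2]].
With a = amp(|10⟩) = -0.1901 and b = amp(|11⟩) = (0.01442 - 0.05928i):
new amp(|10⟩) = (1/√2)·a + (1/√2)·b = (-0.1242 - 0.04192i)
new amp(|11⟩) = (1/√2)·a + (-1/√2)·b = (-0.1446 + 0.04192i)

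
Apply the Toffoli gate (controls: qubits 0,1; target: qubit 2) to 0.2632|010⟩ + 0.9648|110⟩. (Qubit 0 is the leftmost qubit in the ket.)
0.2632|010⟩ + 0.9648|111⟩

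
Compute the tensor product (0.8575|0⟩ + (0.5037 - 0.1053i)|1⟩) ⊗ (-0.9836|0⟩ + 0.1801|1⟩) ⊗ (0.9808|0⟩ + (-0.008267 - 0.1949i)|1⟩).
-0.8272|000⟩ + (0.006973 + 0.1644i)|001⟩ + 0.1515|010⟩ + (-0.001277 - 0.0301i)|011⟩ + (-0.4859 + 0.1016i)|100⟩ + (0.02428 + 0.0957i)|101⟩ + (0.08897 - 0.0186i)|110⟩ + (-0.004446 - 0.01752i)|111⟩

amp(|b₁b₂…⟩) = product of the factor amplitudes for bits b₁, b₂, …; only kets whose every factor amplitude is nonzero survive.
|000⟩: (0.8575)(-0.9836)(0.9808) = -0.8272
|001⟩: (0.8575)(-0.9836)(-0.008267 - 0.1949i) = (0.006973 + 0.1644i)
|010⟩: (0.8575)(0.1801)(0.9808) = 0.1515
|011⟩: (0.8575)(0.1801)(-0.008267 - 0.1949i) = (-0.001277 - 0.0301i)
|100⟩: (0.5037 - 0.1053i)(-0.9836)(0.9808) = (-0.4859 + 0.1016i)
|101⟩: (0.5037 - 0.1053i)(-0.9836)(-0.008267 - 0.1949i) = (0.02428 + 0.0957i)
|110⟩: (0.5037 - 0.1053i)(0.1801)(0.9808) = (0.08897 - 0.0186i)
|111⟩: (0.5037 - 0.1053i)(0.1801)(-0.008267 - 0.1949i) = (-0.004446 - 0.01752i)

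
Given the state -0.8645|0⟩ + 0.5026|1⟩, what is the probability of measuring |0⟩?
0.7474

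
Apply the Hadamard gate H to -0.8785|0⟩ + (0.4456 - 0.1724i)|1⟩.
(-0.3061 - 0.1219i)|0⟩ + (-0.9363 + 0.1219i)|1⟩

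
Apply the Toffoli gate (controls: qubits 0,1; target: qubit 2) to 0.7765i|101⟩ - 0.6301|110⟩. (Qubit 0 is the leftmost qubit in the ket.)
0.7765i|101⟩ - 0.6301|111⟩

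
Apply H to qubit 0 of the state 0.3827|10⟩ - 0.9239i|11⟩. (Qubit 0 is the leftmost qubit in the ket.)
0.2706|00⟩ - 0.6533i|01⟩ - 0.2706|10⟩ + 0.6533i|11⟩

H on qubit 0 mixes each pair of kets that differ only in qubit 0: amplitudes (a, b) of (|…0…⟩, |…1…⟩) become ((a + b)/√2, (a − b)/√2). Kets absent from the input have amplitude 0.
(|00⟩, |10⟩): (a, b) = (0, 0.3827) → (0.2706, -0.2706)
(|01⟩, |11⟩): (a, b) = (0, -0.9239i) → (-0.6533i, 0.6533i)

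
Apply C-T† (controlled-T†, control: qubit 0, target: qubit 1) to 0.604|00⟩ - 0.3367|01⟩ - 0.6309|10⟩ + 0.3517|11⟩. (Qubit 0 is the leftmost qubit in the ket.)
0.604|00⟩ - 0.3367|01⟩ - 0.6309|10⟩ + (0.2487 - 0.2487i)|11⟩

C-T† leaves the control-|0⟩ kets |00⟩, |01⟩ unchanged and applies T† to qubit 1 on the control-|1⟩ pair (|10⟩, |11⟩).
T† = [[1, 0], [0, (1/√2 - (1/√2)i)]].
With a = amp(|10⟩) = -0.6309 and b = amp(|11⟩) = 0.3517:
new amp(|10⟩) = (1)·a = -0.6309
new amp(|11⟩) = (1/√2 - (1/√2)i)·b = (0.2487 - 0.2487i)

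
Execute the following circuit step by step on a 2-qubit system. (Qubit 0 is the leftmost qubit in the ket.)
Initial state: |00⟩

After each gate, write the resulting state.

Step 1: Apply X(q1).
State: |01⟩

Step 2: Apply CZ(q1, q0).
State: |01⟩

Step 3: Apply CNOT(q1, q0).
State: |11⟩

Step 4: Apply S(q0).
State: i|11⟩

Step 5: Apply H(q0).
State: (1/√2)i|01⟩ - (1/√2)i|11⟩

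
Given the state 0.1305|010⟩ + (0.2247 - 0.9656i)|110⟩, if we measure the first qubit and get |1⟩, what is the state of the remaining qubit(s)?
(0.2266 - 0.974i)|10⟩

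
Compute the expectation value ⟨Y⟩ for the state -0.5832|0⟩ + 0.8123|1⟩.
0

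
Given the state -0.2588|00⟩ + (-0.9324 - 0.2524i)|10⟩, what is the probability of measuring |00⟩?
0.06698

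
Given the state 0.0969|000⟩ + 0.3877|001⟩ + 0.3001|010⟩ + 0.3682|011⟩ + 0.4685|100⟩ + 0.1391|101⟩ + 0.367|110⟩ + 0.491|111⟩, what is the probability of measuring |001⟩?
0.1503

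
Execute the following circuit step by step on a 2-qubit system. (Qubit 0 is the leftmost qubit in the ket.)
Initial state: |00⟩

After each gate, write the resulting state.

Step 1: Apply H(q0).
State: 1/√2|00⟩ + 1/√2|10⟩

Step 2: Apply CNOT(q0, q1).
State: 1/√2|00⟩ + 1/√2|11⟩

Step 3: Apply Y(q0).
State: -(1/√2)i|01⟩ + (1/√2)i|10⟩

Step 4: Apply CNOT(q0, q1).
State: -(1/√2)i|01⟩ + (1/√2)i|11⟩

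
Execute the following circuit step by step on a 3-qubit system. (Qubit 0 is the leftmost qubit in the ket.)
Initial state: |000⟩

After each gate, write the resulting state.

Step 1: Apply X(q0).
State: |100⟩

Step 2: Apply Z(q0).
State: -|100⟩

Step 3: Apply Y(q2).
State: -i|101⟩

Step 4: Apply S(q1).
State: -i|101⟩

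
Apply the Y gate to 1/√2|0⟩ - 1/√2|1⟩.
(1/√2)i|0⟩ + (1/√2)i|1⟩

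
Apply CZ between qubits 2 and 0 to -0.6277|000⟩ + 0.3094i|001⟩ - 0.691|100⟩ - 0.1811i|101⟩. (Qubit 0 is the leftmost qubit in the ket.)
-0.6277|000⟩ + 0.3094i|001⟩ - 0.691|100⟩ + 0.1811i|101⟩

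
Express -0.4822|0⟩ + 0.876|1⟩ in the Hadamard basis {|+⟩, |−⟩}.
0.2785|+⟩ - 0.9604|−⟩

With |ψ⟩ = α|0⟩ + β|1⟩, the Hadamard-basis coefficients are ⟨+|ψ⟩ = (α + β)/√2 and ⟨−|ψ⟩ = (α − β)/√2.
Here α = -0.4822, β = 0.876: (α + β)/√2 = 0.2785, (α − β)/√2 = -0.9604.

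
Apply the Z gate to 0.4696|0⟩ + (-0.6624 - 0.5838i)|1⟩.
0.4696|0⟩ + (0.6624 + 0.5838i)|1⟩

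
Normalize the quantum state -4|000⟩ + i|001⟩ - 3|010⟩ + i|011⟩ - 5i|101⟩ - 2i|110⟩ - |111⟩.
-0.5298|000⟩ + 0.1325i|001⟩ - 0.3974|010⟩ + 0.1325i|011⟩ - 0.6623i|101⟩ - 0.2649i|110⟩ - 0.1325|111⟩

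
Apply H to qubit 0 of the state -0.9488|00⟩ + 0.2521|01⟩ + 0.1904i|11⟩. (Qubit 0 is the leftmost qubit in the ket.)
-0.6709|00⟩ + (0.1783 + 0.1346i)|01⟩ - 0.6709|10⟩ + (0.1783 - 0.1346i)|11⟩

H on qubit 0 mixes each pair of kets that differ only in qubit 0: amplitudes (a, b) of (|…0…⟩, |…1…⟩) become ((a + b)/√2, (a − b)/√2). Kets absent from the input have amplitude 0.
(|00⟩, |10⟩): (a, b) = (-0.9488, 0) → (-0.6709, -0.6709)
(|01⟩, |11⟩): (a, b) = (0.2521, 0.1904i) → ((0.1783 + 0.1346i), (0.1783 - 0.1346i))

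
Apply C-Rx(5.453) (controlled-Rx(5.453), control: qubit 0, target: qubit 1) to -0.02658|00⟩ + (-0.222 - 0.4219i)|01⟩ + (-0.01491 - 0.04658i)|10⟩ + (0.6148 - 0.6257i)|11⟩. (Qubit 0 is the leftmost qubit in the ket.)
-0.02658|00⟩ + (-0.222 - 0.4219i)|01⟩ + (-0.2387 - 0.2053i)|10⟩ + (-0.5814 + 0.5786i)|11⟩

C-Rx(5.453) leaves the control-|0⟩ kets |00⟩, |01⟩ unchanged and applies Rx(5.453) to qubit 1 on the control-|1⟩ pair (|10⟩, |11⟩).
Rx(5.453) = [[cos(θ/2), −i·sin(θ/2)], [−i·sin(θ/2), cos(θ/2)]]; θ = 5.453, cos(θ/2) ≈ -0.915079, sin(θ/2) ≈ 0.403275.
With a = amp(|10⟩) = (-0.01491 - 0.04658i) and b = amp(|11⟩) = (0.6148 - 0.6257i):
new amp(|10⟩) = (-0.915079)·a + (-0.403275i)·b = (-0.2387 - 0.2053i)
new amp(|11⟩) = (-0.403275i)·a + (-0.915079)·b = (-0.5814 + 0.5786i)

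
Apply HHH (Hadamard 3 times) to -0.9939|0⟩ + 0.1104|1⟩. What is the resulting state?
-0.6247|0⟩ - 0.7809|1⟩

H² = I, so H^3 = H: a single Hadamard. With (a, b) = (-0.9939, 0.1104), H gives ((a + b)/√2, (a − b)/√2) = (-0.6247, -0.7809).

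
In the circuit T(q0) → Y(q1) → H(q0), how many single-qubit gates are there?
3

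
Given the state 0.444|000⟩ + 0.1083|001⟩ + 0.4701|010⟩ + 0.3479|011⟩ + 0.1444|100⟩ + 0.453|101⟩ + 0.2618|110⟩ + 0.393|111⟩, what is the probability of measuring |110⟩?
0.06854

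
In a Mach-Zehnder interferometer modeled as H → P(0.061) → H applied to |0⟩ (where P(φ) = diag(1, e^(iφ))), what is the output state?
(0.9991 + 0.03048i)|0⟩ + (0.00093 - 0.03048i)|1⟩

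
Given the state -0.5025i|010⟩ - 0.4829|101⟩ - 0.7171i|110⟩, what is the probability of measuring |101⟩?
0.2332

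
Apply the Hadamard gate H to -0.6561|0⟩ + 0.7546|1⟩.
0.06965|0⟩ - 0.9975|1⟩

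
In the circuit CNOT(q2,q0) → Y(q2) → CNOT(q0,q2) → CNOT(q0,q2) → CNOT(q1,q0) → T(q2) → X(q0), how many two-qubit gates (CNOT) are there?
4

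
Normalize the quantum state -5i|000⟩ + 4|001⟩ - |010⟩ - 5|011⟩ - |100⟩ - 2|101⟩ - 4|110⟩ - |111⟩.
-0.53i|000⟩ + 0.424|001⟩ - 0.106|010⟩ - 0.53|011⟩ - 0.106|100⟩ - 0.212|101⟩ - 0.424|110⟩ - 0.106|111⟩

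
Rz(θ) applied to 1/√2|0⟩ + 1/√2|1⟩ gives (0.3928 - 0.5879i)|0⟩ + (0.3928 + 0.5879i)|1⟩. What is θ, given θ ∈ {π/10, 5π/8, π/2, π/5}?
5π/8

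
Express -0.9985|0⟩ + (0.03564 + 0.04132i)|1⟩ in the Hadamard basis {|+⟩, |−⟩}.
(-0.6808 + 0.02922i)|+⟩ + (-0.7312 - 0.02922i)|−⟩

With |ψ⟩ = α|0⟩ + β|1⟩, the Hadamard-basis coefficients are ⟨+|ψ⟩ = (α + β)/√2 and ⟨−|ψ⟩ = (α − β)/√2.
Here α = -0.9985, β = (0.03564 + 0.04132i): (α + β)/√2 = (-0.6808 + 0.02922i), (α − β)/√2 = (-0.7312 - 0.02922i).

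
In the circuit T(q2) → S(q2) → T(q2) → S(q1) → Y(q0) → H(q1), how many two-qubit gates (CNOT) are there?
0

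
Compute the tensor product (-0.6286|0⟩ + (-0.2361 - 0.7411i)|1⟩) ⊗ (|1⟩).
-0.6286|01⟩ + (-0.2361 - 0.7411i)|11⟩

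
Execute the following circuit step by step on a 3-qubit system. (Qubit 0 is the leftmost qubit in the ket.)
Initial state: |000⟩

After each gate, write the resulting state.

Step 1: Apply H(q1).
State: 1/√2|000⟩ + 1/√2|010⟩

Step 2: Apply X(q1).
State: 1/√2|000⟩ + 1/√2|010⟩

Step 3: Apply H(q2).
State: 1/2|000⟩ + 1/2|001⟩ + 1/2|010⟩ + 1/2|011⟩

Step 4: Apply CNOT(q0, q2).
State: 1/2|000⟩ + 1/2|001⟩ + 1/2|010⟩ + 1/2|011⟩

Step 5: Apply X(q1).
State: 1/2|000⟩ + 1/2|001⟩ + 1/2|010⟩ + 1/2|011⟩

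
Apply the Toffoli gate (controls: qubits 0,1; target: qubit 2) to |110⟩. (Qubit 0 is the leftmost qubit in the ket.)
|111⟩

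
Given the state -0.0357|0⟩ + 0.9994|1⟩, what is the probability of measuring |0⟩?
0.001274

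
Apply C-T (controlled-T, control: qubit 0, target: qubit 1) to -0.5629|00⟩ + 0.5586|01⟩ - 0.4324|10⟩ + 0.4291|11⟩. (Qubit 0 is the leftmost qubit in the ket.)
-0.5629|00⟩ + 0.5586|01⟩ - 0.4324|10⟩ + (0.3034 + 0.3034i)|11⟩

C-T leaves the control-|0⟩ kets |00⟩, |01⟩ unchanged and applies T to qubit 1 on the control-|1⟩ pair (|10⟩, |11⟩).
T = [[1, 0], [0, (1/√2 + (1/√2)i)]].
With a = amp(|10⟩) = -0.4324 and b = amp(|11⟩) = 0.4291:
new amp(|10⟩) = (1)·a = -0.4324
new amp(|11⟩) = (1/√2 + (1/√2)i)·b = (0.3034 + 0.3034i)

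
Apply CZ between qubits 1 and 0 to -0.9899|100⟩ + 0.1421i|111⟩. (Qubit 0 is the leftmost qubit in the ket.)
-0.9899|100⟩ - 0.1421i|111⟩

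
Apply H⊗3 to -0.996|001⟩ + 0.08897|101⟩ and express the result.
-0.3207|000⟩ + 0.3207|001⟩ - 0.3207|010⟩ + 0.3207|011⟩ - 0.3836|100⟩ + 0.3836|101⟩ - 0.3836|110⟩ + 0.3836|111⟩

H⊗3 gives amp(|y⟩) = (1/2√2) Σ_x (−1)^(x·y) amp(|x⟩), where x·y is the number of positions in which both x and y have a 1.
|000⟩: (-0.996 + 0.08897)/(2√2) = -0.3207
|001⟩: (0.996 - 0.08897)/(2√2) = 0.3207
|010⟩: (-0.996 + 0.08897)/(2√2) = -0.3207
|011⟩: (0.996 - 0.08897)/(2√2) = 0.3207
|100⟩: (-0.996 - 0.08897)/(2√2) = -0.3836
|101⟩: (0.996 + 0.08897)/(2√2) = 0.3836
|110⟩: (-0.996 - 0.08897)/(2√2) = -0.3836
|111⟩: (0.996 + 0.08897)/(2√2) = 0.3836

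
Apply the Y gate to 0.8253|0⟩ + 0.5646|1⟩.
-0.5646i|0⟩ + 0.8253i|1⟩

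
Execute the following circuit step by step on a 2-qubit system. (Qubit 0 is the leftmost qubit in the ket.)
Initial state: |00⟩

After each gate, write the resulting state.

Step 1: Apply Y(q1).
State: i|01⟩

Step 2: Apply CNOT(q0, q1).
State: i|01⟩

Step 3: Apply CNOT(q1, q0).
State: i|11⟩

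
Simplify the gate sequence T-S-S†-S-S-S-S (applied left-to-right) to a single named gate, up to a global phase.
T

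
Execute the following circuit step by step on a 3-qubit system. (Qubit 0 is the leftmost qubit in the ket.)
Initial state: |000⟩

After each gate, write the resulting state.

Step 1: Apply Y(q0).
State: i|100⟩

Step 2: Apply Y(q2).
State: -|101⟩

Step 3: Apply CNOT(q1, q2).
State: -|101⟩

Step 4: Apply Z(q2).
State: |101⟩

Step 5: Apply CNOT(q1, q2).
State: |101⟩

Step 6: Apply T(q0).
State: (1/√2 + (1/√2)i)|101⟩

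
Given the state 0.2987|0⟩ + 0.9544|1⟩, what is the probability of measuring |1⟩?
0.9109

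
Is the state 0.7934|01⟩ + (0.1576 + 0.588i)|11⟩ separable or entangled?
Separable

Writing the state as a|00⟩ + b|01⟩ + c|10⟩ + d|11⟩, it is a product state iff ad − bc = 0.
Here (a, b, c, d) = (0, 0.7934, 0, (0.1576 + 0.588i)): ad − bc = (0)(0.1576 + 0.588i) − (0.7934)(0) = 0, so the state is separable.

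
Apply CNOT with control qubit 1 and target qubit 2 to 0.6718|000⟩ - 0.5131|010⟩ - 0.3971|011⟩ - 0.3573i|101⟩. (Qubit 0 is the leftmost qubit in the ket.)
0.6718|000⟩ - 0.3971|010⟩ - 0.5131|011⟩ - 0.3573i|101⟩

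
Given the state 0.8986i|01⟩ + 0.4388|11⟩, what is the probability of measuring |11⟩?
0.1925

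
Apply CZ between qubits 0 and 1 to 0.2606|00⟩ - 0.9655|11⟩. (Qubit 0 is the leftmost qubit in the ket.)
0.2606|00⟩ + 0.9655|11⟩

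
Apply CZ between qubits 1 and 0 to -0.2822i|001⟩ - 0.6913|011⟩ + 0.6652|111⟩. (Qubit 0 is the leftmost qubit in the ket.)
-0.2822i|001⟩ - 0.6913|011⟩ - 0.6652|111⟩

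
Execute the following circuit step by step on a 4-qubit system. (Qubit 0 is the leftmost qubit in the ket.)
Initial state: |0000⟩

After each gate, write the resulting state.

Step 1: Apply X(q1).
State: |0100⟩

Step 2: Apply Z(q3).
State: |0100⟩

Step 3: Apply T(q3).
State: |0100⟩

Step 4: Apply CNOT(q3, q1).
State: |0100⟩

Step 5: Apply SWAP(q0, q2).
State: |0100⟩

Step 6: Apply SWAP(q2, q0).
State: |0100⟩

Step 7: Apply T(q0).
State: |0100⟩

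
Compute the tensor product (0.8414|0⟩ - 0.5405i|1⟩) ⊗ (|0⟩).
0.8414|00⟩ - 0.5405i|10⟩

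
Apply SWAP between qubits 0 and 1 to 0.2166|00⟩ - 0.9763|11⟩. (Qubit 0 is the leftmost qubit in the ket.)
0.2166|00⟩ - 0.9763|11⟩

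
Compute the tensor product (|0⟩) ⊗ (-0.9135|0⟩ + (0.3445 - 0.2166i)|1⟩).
-0.9135|00⟩ + (0.3445 - 0.2166i)|01⟩

amp(|b₁b₂…⟩) = product of the factor amplitudes for bits b₁, b₂, …; only kets whose every factor amplitude is nonzero survive.
|00⟩: (1)(-0.9135) = -0.9135
|01⟩: (1)(0.3445 - 0.2166i) = (0.3445 - 0.2166i)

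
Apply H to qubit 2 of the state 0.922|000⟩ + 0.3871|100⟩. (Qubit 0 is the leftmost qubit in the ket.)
0.652|000⟩ + 0.652|001⟩ + 0.2737|100⟩ + 0.2737|101⟩

H on qubit 2 mixes each pair of kets that differ only in qubit 2: amplitudes (a, b) of (|…0…⟩, |…1…⟩) become ((a + b)/√2, (a − b)/√2). Kets absent from the input have amplitude 0.
(|000⟩, |001⟩): (a, b) = (0.922, 0) → (0.652, 0.652)
(|100⟩, |101⟩): (a, b) = (0.3871, 0) → (0.2737, 0.2737)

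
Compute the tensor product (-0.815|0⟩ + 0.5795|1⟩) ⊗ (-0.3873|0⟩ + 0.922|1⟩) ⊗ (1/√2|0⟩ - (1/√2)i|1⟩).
0.2232|000⟩ - 0.2232i|001⟩ - 0.5313|010⟩ + 0.5313i|011⟩ - 0.1587|100⟩ + 0.1587i|101⟩ + 0.3778|110⟩ - 0.3778i|111⟩

amp(|b₁b₂…⟩) = product of the factor amplitudes for bits b₁, b₂, …; only kets whose every factor amplitude is nonzero survive.
|000⟩: (-0.815)(-0.3873)(1/√2) = 0.2232
|001⟩: (-0.815)(-0.3873)(-(1/√2)i) = -0.2232i
|010⟩: (-0.815)(0.922)(1/√2) = -0.5313
|011⟩: (-0.815)(0.922)(-(1/√2)i) = 0.5313i
|100⟩: (0.5795)(-0.3873)(1/√2) = -0.1587
|101⟩: (0.5795)(-0.3873)(-(1/√2)i) = 0.1587i
|110⟩: (0.5795)(0.922)(1/√2) = 0.3778
|111⟩: (0.5795)(0.922)(-(1/√2)i) = -0.3778i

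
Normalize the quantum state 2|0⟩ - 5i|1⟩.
0.3714|0⟩ - 0.9285i|1⟩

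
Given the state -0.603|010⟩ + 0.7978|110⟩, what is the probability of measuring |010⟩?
0.3636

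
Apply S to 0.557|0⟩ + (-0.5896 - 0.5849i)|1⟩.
0.557|0⟩ + (0.5849 - 0.5896i)|1⟩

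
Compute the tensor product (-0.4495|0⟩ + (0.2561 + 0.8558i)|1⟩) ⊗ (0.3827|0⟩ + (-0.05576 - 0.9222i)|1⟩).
-0.172|00⟩ + (0.02506 + 0.4145i)|01⟩ + (0.09801 + 0.3275i)|10⟩ + (0.7749 - 0.2839i)|11⟩

amp(|b₁b₂…⟩) = product of the factor amplitudes for bits b₁, b₂, …; only kets whose every factor amplitude is nonzero survive.
|00⟩: (-0.4495)(0.3827) = -0.172
|01⟩: (-0.4495)(-0.05576 - 0.9222i) = (0.02506 + 0.4145i)
|10⟩: (0.2561 + 0.8558i)(0.3827) = (0.09801 + 0.3275i)
|11⟩: (0.2561 + 0.8558i)(-0.05576 - 0.9222i) = (0.7749 - 0.2839i)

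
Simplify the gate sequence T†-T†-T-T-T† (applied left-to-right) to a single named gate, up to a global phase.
T†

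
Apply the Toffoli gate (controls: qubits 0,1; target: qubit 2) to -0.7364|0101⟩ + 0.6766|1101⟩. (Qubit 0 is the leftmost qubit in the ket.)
-0.7364|0101⟩ + 0.6766|1111⟩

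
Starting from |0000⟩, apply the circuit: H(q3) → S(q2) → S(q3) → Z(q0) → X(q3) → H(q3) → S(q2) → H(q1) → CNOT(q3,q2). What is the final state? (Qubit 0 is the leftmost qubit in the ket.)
(1/√8 + (1/√8)i)|0000⟩ + (-1/√8 + (1/√8)i)|0011⟩ + (1/√8 + (1/√8)i)|0100⟩ + (-1/√8 + (1/√8)i)|0111⟩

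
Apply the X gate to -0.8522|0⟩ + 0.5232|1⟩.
0.5232|0⟩ - 0.8522|1⟩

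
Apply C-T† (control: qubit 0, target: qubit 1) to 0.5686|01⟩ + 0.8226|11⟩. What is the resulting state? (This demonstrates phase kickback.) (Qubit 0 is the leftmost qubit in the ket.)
0.5686|01⟩ + (0.5817 - 0.5817i)|11⟩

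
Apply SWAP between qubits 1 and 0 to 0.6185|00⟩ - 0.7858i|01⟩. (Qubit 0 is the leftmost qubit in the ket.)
0.6185|00⟩ - 0.7858i|10⟩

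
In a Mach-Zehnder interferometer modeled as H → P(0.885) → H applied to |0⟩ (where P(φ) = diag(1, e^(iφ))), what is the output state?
(0.8166 + 0.387i)|0⟩ + (0.1834 - 0.387i)|1⟩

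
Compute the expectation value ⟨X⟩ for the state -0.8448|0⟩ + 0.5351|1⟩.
-0.9041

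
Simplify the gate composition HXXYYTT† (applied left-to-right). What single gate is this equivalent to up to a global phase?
H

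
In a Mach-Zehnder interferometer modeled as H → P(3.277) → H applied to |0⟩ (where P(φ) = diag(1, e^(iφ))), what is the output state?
(0.004577 - 0.0675i)|0⟩ + (0.9954 + 0.0675i)|1⟩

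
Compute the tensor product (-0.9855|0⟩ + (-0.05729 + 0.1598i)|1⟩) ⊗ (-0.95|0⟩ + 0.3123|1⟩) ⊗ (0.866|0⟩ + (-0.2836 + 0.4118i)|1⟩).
0.8108|000⟩ + (-0.2655 + 0.3855i)|001⟩ - 0.2665|010⟩ + (0.08728 - 0.1267i)|011⟩ + (0.04713 - 0.1315i)|100⟩ + (0.04708 + 0.06547i)|101⟩ + (-0.01549 + 0.04322i)|110⟩ + (-0.01548 - 0.02152i)|111⟩

amp(|b₁b₂…⟩) = product of the factor amplitudes for bits b₁, b₂, …; only kets whose every factor amplitude is nonzero survive.
|000⟩: (-0.9855)(-0.95)(0.866) = 0.8108
|001⟩: (-0.9855)(-0.95)(-0.2836 + 0.4118i) = (-0.2655 + 0.3855i)
|010⟩: (-0.9855)(0.3123)(0.866) = -0.2665
|011⟩: (-0.9855)(0.3123)(-0.2836 + 0.4118i) = (0.08728 - 0.1267i)
|100⟩: (-0.05729 + 0.1598i)(-0.95)(0.866) = (0.04713 - 0.1315i)
|101⟩: (-0.05729 + 0.1598i)(-0.95)(-0.2836 + 0.4118i) = (0.04708 + 0.06547i)
|110⟩: (-0.05729 + 0.1598i)(0.3123)(0.866) = (-0.01549 + 0.04322i)
|111⟩: (-0.05729 + 0.1598i)(0.3123)(-0.2836 + 0.4118i) = (-0.01548 - 0.02152i)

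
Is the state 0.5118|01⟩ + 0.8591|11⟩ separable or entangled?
Separable

Writing the state as a|00⟩ + b|01⟩ + c|10⟩ + d|11⟩, it is a product state iff ad − bc = 0.
Here (a, b, c, d) = (0, 0.5118, 0, 0.8591): ad − bc = (0)(0.8591) − (0.5118)(0) = 0, so the state is separable.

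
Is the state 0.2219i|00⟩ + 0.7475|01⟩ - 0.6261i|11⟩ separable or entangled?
Entangled

Writing the state as a|00⟩ + b|01⟩ + c|10⟩ + d|11⟩, it is a product state iff ad − bc = 0.
Here (a, b, c, d) = (0.2219i, 0.7475, 0, -0.6261i): ad − bc = (0.2219i)(-0.6261i) − (0.7475)(0) = 0.1389 ≠ 0, so the state is entangled.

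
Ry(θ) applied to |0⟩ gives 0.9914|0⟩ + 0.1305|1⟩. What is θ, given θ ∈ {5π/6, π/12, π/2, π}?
π/12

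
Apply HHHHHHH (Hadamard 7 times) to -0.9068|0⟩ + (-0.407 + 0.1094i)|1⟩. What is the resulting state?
(-0.929 + 0.07736i)|0⟩ + (-0.3534 - 0.07736i)|1⟩

H² = I, so H^7 = H: a single Hadamard. With (a, b) = (-0.9068, (-0.407 + 0.1094i)), H gives ((a + b)/√2, (a − b)/√2) = ((-0.929 + 0.07736i), (-0.3534 - 0.07736i)).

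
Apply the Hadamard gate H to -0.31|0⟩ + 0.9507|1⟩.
0.453|0⟩ - 0.8914|1⟩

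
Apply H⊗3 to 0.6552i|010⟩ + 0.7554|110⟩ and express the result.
(0.2671 + 0.2316i)|000⟩ + (0.2671 + 0.2316i)|001⟩ + (-0.2671 - 0.2316i)|010⟩ + (-0.2671 - 0.2316i)|011⟩ + (-0.2671 + 0.2316i)|100⟩ + (-0.2671 + 0.2316i)|101⟩ + (0.2671 - 0.2316i)|110⟩ + (0.2671 - 0.2316i)|111⟩

H⊗3 gives amp(|y⟩) = (1/2√2) Σ_x (−1)^(x·y) amp(|x⟩), where x·y is the number of positions in which both x and y have a 1.
|000⟩: (0.6552i + 0.7554)/(2√2) = (0.2671 + 0.2316i)
|001⟩: (0.6552i + 0.7554)/(2√2) = (0.2671 + 0.2316i)
|010⟩: (-0.6552i - 0.7554)/(2√2) = (-0.2671 - 0.2316i)
|011⟩: (-0.6552i - 0.7554)/(2√2) = (-0.2671 - 0.2316i)
|100⟩: (0.6552i - 0.7554)/(2√2) = (-0.2671 + 0.2316i)
|101⟩: (0.6552i - 0.7554)/(2√2) = (-0.2671 + 0.2316i)
|110⟩: (-0.6552i + 0.7554)/(2√2) = (0.2671 - 0.2316i)
|111⟩: (-0.6552i + 0.7554)/(2√2) = (0.2671 - 0.2316i)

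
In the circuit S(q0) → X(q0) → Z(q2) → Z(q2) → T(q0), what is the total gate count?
5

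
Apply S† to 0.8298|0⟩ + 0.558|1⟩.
0.8298|0⟩ - 0.558i|1⟩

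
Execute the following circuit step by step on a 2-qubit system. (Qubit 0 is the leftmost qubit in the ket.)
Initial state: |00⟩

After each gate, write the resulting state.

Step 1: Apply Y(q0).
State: i|10⟩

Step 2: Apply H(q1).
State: (1/√2)i|10⟩ + (1/√2)i|11⟩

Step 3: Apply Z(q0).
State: -(1/√2)i|10⟩ - (1/√2)i|11⟩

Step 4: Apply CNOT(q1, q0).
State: -(1/√2)i|01⟩ - (1/√2)i|10⟩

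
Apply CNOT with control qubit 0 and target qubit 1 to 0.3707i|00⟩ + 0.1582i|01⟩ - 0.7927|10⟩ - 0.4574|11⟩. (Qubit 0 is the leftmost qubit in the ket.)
0.3707i|00⟩ + 0.1582i|01⟩ - 0.4574|10⟩ - 0.7927|11⟩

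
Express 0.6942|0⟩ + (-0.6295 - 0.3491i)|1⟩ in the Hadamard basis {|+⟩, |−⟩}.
(0.04575 - 0.2469i)|+⟩ + (0.936 + 0.2469i)|−⟩

With |ψ⟩ = α|0⟩ + β|1⟩, the Hadamard-basis coefficients are ⟨+|ψ⟩ = (α + β)/√2 and ⟨−|ψ⟩ = (α − β)/√2.
Here α = 0.6942, β = (-0.6295 - 0.3491i): (α + β)/√2 = (0.04575 - 0.2469i), (α − β)/√2 = (0.936 + 0.2469i).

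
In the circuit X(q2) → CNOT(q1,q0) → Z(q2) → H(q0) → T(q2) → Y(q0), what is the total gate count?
6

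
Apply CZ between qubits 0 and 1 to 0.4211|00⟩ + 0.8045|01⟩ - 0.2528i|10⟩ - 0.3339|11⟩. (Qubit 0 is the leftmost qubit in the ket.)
0.4211|00⟩ + 0.8045|01⟩ - 0.2528i|10⟩ + 0.3339|11⟩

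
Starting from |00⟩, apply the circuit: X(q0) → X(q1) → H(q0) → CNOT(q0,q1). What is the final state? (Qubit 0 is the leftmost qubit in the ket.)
1/√2|01⟩ - 1/√2|10⟩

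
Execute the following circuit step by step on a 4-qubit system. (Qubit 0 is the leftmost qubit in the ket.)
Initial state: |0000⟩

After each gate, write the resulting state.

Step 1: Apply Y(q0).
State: i|1000⟩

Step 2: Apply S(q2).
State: i|1000⟩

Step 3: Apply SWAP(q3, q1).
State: i|1000⟩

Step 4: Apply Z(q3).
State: i|1000⟩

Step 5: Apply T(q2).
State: i|1000⟩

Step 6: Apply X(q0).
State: i|0000⟩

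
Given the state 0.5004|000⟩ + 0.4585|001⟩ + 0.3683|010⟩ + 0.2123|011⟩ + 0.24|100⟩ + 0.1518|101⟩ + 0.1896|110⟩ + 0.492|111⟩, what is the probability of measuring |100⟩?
0.0576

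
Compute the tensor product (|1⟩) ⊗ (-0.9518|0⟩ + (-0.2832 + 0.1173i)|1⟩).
-0.9518|10⟩ + (-0.2832 + 0.1173i)|11⟩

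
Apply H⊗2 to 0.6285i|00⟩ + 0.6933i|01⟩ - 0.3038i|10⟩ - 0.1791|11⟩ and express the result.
(-0.08955 + 0.509i)|00⟩ + (0.08955 - 0.1843i)|01⟩ + (0.08955 + 0.8128i)|10⟩ + (-0.08955 + 0.1195i)|11⟩

H⊗2 gives amp(|y⟩) = (1/2) Σ_x (−1)^(x·y) amp(|x⟩), where x·y is the number of positions in which both x and y have a 1.
|00⟩: (0.6285i + 0.6933i - 0.3038i - 0.1791)/2 = (-0.08955 + 0.509i)
|01⟩: (0.6285i - 0.6933i - 0.3038i + 0.1791)/2 = (0.08955 - 0.1843i)
|10⟩: (0.6285i + 0.6933i + 0.3038i + 0.1791)/2 = (0.08955 + 0.8128i)
|11⟩: (0.6285i - 0.6933i + 0.3038i - 0.1791)/2 = (-0.08955 + 0.1195i)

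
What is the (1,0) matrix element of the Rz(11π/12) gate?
0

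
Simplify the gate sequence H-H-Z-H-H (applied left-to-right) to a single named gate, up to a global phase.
Z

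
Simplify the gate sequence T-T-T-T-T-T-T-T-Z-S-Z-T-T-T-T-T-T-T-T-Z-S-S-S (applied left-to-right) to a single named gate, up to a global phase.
Z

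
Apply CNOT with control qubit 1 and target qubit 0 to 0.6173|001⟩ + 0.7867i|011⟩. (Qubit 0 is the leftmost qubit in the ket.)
0.6173|001⟩ + 0.7867i|111⟩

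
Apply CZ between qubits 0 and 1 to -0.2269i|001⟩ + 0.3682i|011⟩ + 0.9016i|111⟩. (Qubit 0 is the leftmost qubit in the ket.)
-0.2269i|001⟩ + 0.3682i|011⟩ - 0.9016i|111⟩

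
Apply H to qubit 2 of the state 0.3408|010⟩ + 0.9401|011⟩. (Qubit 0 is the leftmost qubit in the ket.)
0.9057|010⟩ - 0.4238|011⟩

H on qubit 2 mixes each pair of kets that differ only in qubit 2: amplitudes (a, b) of (|…0…⟩, |…1…⟩) become ((a + b)/√2, (a − b)/√2). Kets absent from the input have amplitude 0.
(|010⟩, |011⟩): (a, b) = (0.3408, 0.9401) → (0.9057, -0.4238)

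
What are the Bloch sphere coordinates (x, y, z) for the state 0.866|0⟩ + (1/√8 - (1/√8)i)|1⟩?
(0.6124, -0.6124, 0.5)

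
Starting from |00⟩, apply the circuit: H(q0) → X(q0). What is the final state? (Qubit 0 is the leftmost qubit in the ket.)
1/√2|00⟩ + 1/√2|10⟩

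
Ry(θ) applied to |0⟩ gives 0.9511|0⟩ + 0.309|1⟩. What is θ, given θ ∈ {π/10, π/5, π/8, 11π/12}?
π/5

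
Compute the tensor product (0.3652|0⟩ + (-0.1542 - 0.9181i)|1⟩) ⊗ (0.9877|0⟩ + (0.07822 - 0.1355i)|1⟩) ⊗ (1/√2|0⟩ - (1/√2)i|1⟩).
0.2551|000⟩ - 0.2551i|001⟩ + (0.0202 - 0.03499i)|010⟩ + (-0.03499 - 0.0202i)|011⟩ + (-0.1077 - 0.6412i)|100⟩ + (-0.6412 + 0.1077i)|101⟩ + (-0.09649 - 0.03601i)|110⟩ + (-0.03601 + 0.09649i)|111⟩

amp(|b₁b₂…⟩) = product of the factor amplitudes for bits b₁, b₂, …; only kets whose every factor amplitude is nonzero survive.
|000⟩: (0.3652)(0.9877)(1/√2) = 0.2551
|001⟩: (0.3652)(0.9877)(-(1/√2)i) = -0.2551i
|010⟩: (0.3652)(0.07822 - 0.1355i)(1/√2) = (0.0202 - 0.03499i)
|011⟩: (0.3652)(0.07822 - 0.1355i)(-(1/√2)i) = (-0.03499 - 0.0202i)
|100⟩: (-0.1542 - 0.9181i)(0.9877)(1/√2) = (-0.1077 - 0.6412i)
|101⟩: (-0.1542 - 0.9181i)(0.9877)(-(1/√2)i) = (-0.6412 + 0.1077i)
|110⟩: (-0.1542 - 0.9181i)(0.07822 - 0.1355i)(1/√2) = (-0.09649 - 0.03601i)
|111⟩: (-0.1542 - 0.9181i)(0.07822 - 0.1355i)(-(1/√2)i) = (-0.03601 + 0.09649i)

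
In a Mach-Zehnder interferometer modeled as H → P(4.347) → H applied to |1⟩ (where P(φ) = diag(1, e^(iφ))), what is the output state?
(0.6787 + 0.467i)|0⟩ + (0.3213 - 0.467i)|1⟩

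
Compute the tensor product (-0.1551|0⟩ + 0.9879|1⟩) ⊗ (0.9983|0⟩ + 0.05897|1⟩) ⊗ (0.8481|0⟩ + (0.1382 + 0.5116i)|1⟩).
-0.1313|000⟩ + (-0.0214 - 0.07921i)|001⟩ - 0.007757|010⟩ + (-0.001264 - 0.004679i)|011⟩ + 0.8364|100⟩ + (0.1363 + 0.5046i)|101⟩ + 0.04941|110⟩ + (0.008051 + 0.0298i)|111⟩

amp(|b₁b₂…⟩) = product of the factor amplitudes for bits b₁, b₂, …; only kets whose every factor amplitude is nonzero survive.
|000⟩: (-0.1551)(0.9983)(0.8481) = -0.1313
|001⟩: (-0.1551)(0.9983)(0.1382 + 0.5116i) = (-0.0214 - 0.07921i)
|010⟩: (-0.1551)(0.05897)(0.8481) = -0.007757
|011⟩: (-0.1551)(0.05897)(0.1382 + 0.5116i) = (-0.001264 - 0.004679i)
|100⟩: (0.9879)(0.9983)(0.8481) = 0.8364
|101⟩: (0.9879)(0.9983)(0.1382 + 0.5116i) = (0.1363 + 0.5046i)
|110⟩: (0.9879)(0.05897)(0.8481) = 0.04941
|111⟩: (0.9879)(0.05897)(0.1382 + 0.5116i) = (0.008051 + 0.0298i)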